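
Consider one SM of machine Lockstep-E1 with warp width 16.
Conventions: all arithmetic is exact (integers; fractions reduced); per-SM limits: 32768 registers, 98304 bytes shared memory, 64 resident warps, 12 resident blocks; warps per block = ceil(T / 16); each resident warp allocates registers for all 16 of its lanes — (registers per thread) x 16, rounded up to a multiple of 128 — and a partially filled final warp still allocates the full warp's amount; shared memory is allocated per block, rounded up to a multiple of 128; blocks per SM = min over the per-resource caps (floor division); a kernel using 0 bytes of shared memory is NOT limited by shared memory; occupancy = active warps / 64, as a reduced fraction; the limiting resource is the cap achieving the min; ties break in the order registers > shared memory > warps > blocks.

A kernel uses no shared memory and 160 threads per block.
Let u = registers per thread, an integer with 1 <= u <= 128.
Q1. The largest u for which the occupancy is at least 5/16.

Answer: u = 96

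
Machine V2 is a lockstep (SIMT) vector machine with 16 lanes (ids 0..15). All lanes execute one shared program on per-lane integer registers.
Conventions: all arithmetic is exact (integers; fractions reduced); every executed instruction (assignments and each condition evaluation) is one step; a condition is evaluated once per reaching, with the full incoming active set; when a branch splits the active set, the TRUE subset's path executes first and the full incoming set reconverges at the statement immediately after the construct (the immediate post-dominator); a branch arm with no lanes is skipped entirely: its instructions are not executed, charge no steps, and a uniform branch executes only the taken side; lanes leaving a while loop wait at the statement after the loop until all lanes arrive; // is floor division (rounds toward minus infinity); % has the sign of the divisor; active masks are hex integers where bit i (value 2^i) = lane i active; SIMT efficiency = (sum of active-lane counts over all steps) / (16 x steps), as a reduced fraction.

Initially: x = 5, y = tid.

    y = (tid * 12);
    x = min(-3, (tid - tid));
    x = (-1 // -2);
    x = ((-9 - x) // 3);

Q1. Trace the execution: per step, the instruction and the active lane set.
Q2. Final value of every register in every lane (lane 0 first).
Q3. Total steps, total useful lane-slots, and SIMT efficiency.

step 0: y <- (tid * 12)              0xffff
step 1: x <- min(-3, (tid - tid))    0xffff
step 2: x <- (-1 // -2)              0xffff
step 3: x <- ((-9 - x) // 3)         0xffff

Answer: 4 steps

x: -3,-3,-3,-3,-3,-3,-3,-3,-3,-3,-3,-3,-3,-3,-3,-3
y: 0,12,24,36,48,60,72,84,96,108,120,132,144,156,168,180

steps = 4; useful = 64; efficiency = 64/64 = 1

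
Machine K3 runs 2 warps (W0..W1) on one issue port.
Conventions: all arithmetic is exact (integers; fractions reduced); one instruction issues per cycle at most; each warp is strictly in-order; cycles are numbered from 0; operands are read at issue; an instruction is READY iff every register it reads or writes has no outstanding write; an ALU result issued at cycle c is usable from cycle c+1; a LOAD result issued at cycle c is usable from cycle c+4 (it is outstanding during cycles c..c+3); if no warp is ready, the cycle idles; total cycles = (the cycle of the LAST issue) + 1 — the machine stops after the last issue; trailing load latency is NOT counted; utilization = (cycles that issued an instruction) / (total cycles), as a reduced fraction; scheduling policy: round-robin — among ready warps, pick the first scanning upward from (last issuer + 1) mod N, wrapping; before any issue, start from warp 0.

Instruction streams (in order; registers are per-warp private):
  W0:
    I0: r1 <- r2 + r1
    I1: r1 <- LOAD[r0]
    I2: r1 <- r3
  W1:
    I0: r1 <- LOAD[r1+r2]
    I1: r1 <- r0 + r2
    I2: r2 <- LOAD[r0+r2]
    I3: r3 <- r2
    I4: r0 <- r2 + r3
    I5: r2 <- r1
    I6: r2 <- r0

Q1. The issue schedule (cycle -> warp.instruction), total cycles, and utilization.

cycle 0: W0.I0
cycle 1: W1.I0
cycle 2: W0.I1
cycle 3: idle
cycle 4: idle
cycle 5: W1.I1
cycle 6: W0.I2
cycle 7: W1.I2
cycle 8: idle
cycle 9: idle
cycle 10: idle
cycle 11: W1.I3
cycle 12: W1.I4
cycle 13: W1.I5
cycle 14: W1.I6

Answer: 15 cycles, utilization 2/3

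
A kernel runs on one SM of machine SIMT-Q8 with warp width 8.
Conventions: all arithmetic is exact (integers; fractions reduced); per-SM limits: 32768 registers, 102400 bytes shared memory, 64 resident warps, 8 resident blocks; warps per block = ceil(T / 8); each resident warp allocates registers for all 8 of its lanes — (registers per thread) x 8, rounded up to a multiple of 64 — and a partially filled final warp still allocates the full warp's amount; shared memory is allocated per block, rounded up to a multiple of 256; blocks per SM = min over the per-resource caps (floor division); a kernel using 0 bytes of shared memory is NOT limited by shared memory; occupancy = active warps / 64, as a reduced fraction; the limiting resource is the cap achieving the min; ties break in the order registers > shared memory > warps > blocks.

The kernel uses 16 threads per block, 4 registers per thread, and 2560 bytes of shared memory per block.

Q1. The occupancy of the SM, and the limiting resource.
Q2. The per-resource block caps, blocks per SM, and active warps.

Answer: occupancy 1/4, limited by blocks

registers: 256 blocks
shared memory: 40 blocks
warps: 32 blocks
blocks: 8 blocks

Answer: 8 blocks, 16 active warps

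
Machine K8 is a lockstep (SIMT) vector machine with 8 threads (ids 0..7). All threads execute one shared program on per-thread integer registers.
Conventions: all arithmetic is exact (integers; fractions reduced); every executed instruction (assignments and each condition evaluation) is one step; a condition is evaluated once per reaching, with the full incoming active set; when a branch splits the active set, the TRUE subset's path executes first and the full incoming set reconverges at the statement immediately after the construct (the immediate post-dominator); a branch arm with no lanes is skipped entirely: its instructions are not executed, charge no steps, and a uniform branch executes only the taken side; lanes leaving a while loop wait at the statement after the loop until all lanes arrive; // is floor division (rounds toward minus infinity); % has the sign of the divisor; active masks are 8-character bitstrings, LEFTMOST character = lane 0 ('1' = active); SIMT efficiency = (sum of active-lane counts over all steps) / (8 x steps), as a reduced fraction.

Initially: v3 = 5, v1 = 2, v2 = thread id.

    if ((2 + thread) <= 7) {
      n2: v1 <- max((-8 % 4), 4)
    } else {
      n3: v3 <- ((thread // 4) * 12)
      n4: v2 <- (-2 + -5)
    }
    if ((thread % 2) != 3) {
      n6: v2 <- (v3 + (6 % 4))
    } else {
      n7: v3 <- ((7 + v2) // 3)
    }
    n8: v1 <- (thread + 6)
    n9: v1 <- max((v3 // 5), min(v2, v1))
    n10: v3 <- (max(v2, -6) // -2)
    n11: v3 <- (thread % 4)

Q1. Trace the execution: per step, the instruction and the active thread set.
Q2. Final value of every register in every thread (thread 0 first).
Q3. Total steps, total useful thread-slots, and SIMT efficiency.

step 0: eval ((2 + thread) <= 7)     11111111
step 1: v1 <- max((-8 % 4), 4)       11111100
step 2: v3 <- ((thread // 4) * 12)   00000011
step 3: v2 <- (-2 + -5)              00000011
step 4: eval ((thread % 2) != 3)     11111111
step 5: v2 <- (v3 + (6 % 4))         11111111
step 6: v1 <- (thread + 6)           11111111
step 7: v1 <- max((v3 // 5), min(v2, v1)) 11111111
step 8: v3 <- (max(v2, -6) // -2)    11111111
step 9: v3 <- (thread % 4)           11111111

Answer: 10 steps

v3: 0,1,2,3,0,1,2,3
v1: 6,7,7,7,7,7,12,13
v2: 7,7,7,7,7,7,14,14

steps = 10; useful = 66; efficiency = 66/80 = 33/40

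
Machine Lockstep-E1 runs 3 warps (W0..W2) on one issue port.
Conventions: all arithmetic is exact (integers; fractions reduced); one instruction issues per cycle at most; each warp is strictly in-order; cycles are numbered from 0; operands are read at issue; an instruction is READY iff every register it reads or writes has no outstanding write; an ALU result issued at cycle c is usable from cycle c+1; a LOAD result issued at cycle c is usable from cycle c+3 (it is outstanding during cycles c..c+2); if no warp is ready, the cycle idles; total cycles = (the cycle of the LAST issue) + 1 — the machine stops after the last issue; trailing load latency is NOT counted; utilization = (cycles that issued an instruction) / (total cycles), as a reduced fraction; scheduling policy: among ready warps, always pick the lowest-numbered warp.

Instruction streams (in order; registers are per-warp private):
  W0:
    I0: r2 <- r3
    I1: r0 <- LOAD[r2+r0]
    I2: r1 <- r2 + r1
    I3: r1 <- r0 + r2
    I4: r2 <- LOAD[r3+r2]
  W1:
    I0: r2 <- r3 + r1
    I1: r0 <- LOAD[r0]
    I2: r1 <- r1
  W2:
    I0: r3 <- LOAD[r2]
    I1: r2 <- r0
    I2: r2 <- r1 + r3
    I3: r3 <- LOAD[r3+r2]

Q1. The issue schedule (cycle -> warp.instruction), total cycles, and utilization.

cycle 0: W0.I0
cycle 1: W0.I1
cycle 2: W0.I2
cycle 3: W1.I0
cycle 4: W0.I3
cycle 5: W0.I4
cycle 6: W1.I1
cycle 7: W1.I2
cycle 8: W2.I0
cycle 9: W2.I1
cycle 10: idle
cycle 11: W2.I2
cycle 12: W2.I3

Answer: 13 cycles, utilization 12/13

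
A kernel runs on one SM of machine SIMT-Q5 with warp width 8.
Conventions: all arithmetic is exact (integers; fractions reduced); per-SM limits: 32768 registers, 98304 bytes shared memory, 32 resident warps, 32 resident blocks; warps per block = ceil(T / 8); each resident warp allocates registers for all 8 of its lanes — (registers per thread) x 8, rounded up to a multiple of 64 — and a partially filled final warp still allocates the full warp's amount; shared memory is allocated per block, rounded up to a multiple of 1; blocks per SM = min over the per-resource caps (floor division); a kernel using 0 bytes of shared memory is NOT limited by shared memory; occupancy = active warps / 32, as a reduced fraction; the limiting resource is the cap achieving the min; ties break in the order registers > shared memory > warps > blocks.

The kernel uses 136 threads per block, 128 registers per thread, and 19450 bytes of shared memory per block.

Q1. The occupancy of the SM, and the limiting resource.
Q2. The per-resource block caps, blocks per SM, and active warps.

Answer: occupancy 17/32, limited by registers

registers: 1 block
shared memory: 5 blocks
warps: 1 block
blocks: 32 blocks

Answer: 1 block, 17 active warps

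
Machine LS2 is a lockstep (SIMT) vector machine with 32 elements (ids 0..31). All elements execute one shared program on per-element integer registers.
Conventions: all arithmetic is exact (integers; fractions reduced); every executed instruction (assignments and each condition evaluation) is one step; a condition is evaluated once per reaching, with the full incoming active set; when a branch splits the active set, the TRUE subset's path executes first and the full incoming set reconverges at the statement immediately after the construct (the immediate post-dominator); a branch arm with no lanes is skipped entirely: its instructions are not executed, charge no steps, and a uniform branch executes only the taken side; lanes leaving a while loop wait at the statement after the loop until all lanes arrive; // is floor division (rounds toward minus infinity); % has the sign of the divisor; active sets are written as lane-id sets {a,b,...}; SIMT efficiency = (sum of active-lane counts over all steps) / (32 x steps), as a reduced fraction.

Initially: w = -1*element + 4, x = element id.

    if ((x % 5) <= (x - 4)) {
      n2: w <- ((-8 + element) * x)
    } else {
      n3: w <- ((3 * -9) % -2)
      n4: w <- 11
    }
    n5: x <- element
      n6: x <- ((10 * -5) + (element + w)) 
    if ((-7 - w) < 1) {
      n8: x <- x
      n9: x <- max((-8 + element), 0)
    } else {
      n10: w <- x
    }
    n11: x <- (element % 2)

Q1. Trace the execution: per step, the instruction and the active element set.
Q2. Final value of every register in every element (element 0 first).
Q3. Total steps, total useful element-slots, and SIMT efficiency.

step 0: eval ((x % 5) <= (x - 4))    {0,1,2,3,4,5,6,7,8,9,10,11,12,13,14,15,16,17,18,19,20,21,22,23,24,25,26,27,28,29,30,31}
step 1: w <- ((-8 + element) * x)    {5,6,7,8,9,10,11,12,13,14,15,16,17,18,19,20,21,22,23,24,25,26,27,28,29,30,31}
step 2: w <- ((3 * -9) % -2)         {0,1,2,3,4}
step 3: w <- 11                      {0,1,2,3,4}
step 4: x <- element                 {0,1,2,3,4,5,6,7,8,9,10,11,12,13,14,15,16,17,18,19,20,21,22,23,24,25,26,27,28,29,30,31}
step 5: x <- ((10 * -5) + (element + w)) {0,1,2,3,4,5,6,7,8,9,10,11,12,13,14,15,16,17,18,19,20,21,22,23,24,25,26,27,28,29,30,31}
step 6: eval ((-7 - w) < 1)          {0,1,2,3,4,5,6,7,8,9,10,11,12,13,14,15,16,17,18,19,20,21,22,23,24,25,26,27,28,29,30,31}
step 7: x <- x                       {0,1,2,3,4,7,8,9,10,11,12,13,14,15,16,17,18,19,20,21,22,23,24,25,26,27,28,29,30,31}
step 8: x <- max((-8 + element), 0)  {0,1,2,3,4,7,8,9,10,11,12,13,14,15,16,17,18,19,20,21,22,23,24,25,26,27,28,29,30,31}
step 9: w <- x                       {5,6}
step 10: x <- (element % 2)           {0,1,2,3,4,5,6,7,8,9,10,11,12,13,14,15,16,17,18,19,20,21,22,23,24,25,26,27,28,29,30,31}

Answer: 11 steps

w: 11,11,11,11,11,-60,-56,-7,0,9,20,33,48,65,84,105,128,153,180,209,240,273,308,345,384,425,468,513,560,609,660,713
x: 0,1,0,1,0,1,0,1,0,1,0,1,0,1,0,1,0,1,0,1,0,1,0,1,0,1,0,1,0,1,0,1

steps = 11; useful = 259; efficiency = 259/352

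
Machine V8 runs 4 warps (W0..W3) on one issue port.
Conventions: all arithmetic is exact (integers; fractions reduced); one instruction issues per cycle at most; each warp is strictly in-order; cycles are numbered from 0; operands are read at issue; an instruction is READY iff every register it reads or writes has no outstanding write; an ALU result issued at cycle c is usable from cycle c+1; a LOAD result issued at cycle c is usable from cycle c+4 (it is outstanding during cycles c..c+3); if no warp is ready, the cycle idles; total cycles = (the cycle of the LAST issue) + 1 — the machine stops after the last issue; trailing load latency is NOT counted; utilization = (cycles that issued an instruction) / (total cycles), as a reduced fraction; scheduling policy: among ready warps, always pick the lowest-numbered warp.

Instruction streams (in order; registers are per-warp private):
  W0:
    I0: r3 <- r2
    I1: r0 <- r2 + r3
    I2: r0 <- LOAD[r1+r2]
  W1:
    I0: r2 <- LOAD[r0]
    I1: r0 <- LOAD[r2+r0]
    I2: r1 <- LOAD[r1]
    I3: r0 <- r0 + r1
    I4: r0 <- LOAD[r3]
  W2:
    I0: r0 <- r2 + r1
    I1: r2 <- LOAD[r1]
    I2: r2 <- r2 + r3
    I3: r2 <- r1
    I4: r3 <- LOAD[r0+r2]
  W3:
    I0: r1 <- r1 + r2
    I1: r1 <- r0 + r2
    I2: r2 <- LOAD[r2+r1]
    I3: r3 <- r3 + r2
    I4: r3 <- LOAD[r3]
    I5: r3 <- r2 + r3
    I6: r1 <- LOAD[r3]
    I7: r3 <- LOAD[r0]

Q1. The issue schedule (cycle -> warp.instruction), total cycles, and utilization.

cycle 0: W0.I0
cycle 1: W0.I1
cycle 2: W0.I2
cycle 3: W1.I0
cycle 4: W2.I0
cycle 5: W2.I1
cycle 6: W3.I0
cycle 7: W1.I1
cycle 8: W1.I2
cycle 9: W2.I2
cycle 10: W2.I3
cycle 11: W2.I4
cycle 12: W1.I3
cycle 13: W1.I4
cycle 14: W3.I1
cycle 15: W3.I2
cycle 16: idle
cycle 17: idle
cycle 18: idle
cycle 19: W3.I3
cycle 20: W3.I4
cycle 21: idle
cycle 22: idle
cycle 23: idle
cycle 24: W3.I5
cycle 25: W3.I6
cycle 26: W3.I7

Answer: 27 cycles, utilization 7/9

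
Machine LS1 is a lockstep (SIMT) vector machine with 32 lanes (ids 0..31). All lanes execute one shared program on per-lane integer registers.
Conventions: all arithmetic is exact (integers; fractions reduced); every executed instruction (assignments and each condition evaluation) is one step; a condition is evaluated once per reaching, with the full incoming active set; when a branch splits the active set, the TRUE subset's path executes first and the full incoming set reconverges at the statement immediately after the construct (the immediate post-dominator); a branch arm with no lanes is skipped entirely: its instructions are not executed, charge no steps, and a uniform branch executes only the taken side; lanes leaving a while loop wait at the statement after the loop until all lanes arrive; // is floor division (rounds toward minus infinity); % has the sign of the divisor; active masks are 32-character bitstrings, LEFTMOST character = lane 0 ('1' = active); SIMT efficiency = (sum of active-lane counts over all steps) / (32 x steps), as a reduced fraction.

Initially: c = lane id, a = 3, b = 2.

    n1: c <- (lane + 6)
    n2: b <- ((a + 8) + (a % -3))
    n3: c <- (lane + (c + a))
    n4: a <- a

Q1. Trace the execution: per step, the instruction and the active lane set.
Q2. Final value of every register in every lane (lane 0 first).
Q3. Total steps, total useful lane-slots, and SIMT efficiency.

step 0: c <- (lane + 6)              11111111111111111111111111111111
step 1: b <- ((a + 8) + (a % -3))    11111111111111111111111111111111
step 2: c <- (lane + (c + a))        11111111111111111111111111111111
step 3: a <- a                       11111111111111111111111111111111

Answer: 4 steps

c: 9,11,13,15,17,19,21,23,25,27,29,31,33,35,37,39,41,43,45,47,49,51,53,55,57,59,61,63,65,67,69,71
a: 3,3,3,3,3,3,3,3,3,3,3,3,3,3,3,3,3,3,3,3,3,3,3,3,3,3,3,3,3,3,3,3
b: 11,11,11,11,11,11,11,11,11,11,11,11,11,11,11,11,11,11,11,11,11,11,11,11,11,11,11,11,11,11,11,11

steps = 4; useful = 128; efficiency = 128/128 = 1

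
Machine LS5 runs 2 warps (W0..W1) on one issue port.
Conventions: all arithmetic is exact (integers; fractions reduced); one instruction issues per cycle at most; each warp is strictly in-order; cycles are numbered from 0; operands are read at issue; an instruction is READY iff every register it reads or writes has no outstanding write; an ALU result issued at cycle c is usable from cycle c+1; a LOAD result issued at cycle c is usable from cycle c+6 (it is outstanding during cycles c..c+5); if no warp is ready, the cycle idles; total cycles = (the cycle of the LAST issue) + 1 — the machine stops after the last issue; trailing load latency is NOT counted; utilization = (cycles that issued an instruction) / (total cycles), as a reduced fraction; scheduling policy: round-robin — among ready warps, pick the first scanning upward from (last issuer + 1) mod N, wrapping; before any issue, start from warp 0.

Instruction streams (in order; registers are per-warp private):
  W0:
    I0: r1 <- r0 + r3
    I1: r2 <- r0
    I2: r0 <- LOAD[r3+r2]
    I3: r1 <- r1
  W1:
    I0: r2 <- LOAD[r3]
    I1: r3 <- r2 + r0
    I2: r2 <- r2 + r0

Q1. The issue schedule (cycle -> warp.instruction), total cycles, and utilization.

cycle 0: W0.I0
cycle 1: W1.I0
cycle 2: W0.I1
cycle 3: W0.I2
cycle 4: W0.I3
cycle 5: idle
cycle 6: idle
cycle 7: W1.I1
cycle 8: W1.I2

Answer: 9 cycles, utilization 7/9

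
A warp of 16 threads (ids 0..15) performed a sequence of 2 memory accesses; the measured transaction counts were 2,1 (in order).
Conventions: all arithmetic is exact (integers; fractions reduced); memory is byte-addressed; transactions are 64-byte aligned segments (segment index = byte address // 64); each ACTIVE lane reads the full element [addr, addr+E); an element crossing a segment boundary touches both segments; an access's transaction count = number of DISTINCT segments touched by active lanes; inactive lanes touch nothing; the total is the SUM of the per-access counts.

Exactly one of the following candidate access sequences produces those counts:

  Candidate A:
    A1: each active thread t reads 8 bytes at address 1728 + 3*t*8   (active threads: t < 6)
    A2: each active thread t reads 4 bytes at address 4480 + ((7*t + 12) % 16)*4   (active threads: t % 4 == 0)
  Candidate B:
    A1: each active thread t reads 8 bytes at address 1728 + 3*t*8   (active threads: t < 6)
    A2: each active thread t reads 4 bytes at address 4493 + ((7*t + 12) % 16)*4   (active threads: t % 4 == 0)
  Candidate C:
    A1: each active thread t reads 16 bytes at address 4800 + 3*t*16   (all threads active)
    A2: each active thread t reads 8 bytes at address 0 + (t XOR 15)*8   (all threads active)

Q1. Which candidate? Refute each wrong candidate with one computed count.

B: A2 gives 2 transactions, not 1
C: A1 gives 12 transactions, not 2
A: all counts match (2,1)

Answer: A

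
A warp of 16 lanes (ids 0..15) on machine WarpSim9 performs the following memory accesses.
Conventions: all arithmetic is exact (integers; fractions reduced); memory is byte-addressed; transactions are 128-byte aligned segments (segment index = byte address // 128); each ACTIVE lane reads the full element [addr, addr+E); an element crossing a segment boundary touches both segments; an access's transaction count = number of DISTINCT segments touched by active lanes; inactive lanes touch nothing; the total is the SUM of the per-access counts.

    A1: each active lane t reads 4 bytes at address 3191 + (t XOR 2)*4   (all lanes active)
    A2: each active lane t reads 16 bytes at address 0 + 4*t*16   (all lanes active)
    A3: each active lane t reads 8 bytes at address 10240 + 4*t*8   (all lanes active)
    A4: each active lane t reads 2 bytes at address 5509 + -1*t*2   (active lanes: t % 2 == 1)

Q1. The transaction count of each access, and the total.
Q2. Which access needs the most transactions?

A1: 2 transactions
A2: 8 transactions
A3: 4 transactions
A4: 2 transactions

Answer: 2,8,4,2; total 16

Answer: A2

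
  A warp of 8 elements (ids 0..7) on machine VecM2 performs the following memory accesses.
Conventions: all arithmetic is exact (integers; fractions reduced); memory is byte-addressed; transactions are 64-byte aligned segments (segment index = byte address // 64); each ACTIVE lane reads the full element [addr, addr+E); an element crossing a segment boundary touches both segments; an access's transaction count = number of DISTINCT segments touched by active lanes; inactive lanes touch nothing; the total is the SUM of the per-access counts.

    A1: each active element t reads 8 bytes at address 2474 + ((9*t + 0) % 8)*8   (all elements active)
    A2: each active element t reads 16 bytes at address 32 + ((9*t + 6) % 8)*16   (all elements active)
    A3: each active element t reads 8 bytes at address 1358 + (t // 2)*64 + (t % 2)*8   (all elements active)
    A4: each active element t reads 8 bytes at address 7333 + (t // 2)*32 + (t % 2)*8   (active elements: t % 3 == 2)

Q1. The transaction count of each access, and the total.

A1: 2 transactions
A2: 3 transactions
A3: 4 transactions
A4: 1 transaction

Answer: 2,3,4,1; total 10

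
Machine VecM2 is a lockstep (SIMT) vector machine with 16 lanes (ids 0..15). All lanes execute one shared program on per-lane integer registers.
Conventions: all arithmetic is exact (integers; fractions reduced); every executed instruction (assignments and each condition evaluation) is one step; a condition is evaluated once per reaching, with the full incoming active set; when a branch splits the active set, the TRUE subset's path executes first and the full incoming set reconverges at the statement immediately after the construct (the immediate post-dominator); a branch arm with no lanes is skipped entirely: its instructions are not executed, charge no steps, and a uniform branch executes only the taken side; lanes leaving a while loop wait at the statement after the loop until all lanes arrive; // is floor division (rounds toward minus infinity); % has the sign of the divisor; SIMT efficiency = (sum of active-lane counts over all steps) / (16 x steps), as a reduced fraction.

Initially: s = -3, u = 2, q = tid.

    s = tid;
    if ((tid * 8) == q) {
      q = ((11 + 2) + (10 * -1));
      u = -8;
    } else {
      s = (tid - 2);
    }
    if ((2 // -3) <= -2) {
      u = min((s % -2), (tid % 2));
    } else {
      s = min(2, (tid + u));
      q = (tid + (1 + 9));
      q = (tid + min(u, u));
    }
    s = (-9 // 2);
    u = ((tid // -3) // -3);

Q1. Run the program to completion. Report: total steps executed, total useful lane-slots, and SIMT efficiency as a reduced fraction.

Answer: 11 steps, 145 useful, 145/176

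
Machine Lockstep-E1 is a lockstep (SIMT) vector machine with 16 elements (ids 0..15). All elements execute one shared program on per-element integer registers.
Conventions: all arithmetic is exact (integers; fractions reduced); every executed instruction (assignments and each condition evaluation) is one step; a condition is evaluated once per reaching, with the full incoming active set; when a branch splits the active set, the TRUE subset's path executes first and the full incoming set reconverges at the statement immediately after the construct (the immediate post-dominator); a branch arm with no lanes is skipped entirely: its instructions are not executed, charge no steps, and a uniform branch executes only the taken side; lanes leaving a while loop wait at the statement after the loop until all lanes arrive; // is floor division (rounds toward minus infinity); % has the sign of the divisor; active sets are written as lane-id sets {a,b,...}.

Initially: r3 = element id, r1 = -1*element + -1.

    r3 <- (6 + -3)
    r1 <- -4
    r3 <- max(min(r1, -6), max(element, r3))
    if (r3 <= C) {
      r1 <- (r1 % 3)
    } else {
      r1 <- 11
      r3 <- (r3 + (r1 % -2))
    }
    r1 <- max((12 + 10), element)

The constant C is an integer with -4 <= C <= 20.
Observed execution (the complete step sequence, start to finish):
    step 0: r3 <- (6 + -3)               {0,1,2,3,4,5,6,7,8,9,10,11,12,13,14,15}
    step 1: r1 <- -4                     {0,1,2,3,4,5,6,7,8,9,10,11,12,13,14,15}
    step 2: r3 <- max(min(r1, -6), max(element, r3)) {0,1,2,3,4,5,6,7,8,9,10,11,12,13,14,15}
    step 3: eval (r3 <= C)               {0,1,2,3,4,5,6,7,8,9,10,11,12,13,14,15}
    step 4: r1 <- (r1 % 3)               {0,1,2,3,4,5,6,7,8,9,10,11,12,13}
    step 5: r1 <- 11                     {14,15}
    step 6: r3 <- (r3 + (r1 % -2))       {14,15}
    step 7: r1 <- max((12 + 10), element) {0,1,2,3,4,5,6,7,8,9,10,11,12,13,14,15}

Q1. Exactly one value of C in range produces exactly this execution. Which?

Answer: C = 13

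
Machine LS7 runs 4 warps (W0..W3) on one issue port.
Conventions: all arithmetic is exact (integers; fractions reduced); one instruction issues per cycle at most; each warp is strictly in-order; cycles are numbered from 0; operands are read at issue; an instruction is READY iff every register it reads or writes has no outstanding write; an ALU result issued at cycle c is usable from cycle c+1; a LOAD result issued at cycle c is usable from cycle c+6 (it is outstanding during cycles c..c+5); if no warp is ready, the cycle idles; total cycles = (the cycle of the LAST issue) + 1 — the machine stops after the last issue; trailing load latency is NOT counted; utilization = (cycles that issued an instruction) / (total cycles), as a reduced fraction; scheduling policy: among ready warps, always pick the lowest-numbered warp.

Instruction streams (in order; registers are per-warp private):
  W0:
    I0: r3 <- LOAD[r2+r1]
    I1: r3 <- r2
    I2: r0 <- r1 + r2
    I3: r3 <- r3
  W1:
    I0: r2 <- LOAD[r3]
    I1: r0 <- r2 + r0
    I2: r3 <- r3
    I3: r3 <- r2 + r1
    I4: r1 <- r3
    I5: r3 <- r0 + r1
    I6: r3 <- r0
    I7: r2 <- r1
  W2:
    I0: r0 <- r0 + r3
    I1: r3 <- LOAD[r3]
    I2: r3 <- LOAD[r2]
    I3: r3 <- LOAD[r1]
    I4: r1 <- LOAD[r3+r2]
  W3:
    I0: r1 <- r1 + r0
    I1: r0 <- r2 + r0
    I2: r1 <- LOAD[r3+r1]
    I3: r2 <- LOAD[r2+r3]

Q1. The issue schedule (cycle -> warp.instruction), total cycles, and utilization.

cycle 0: W0.I0
cycle 1: W1.I0
cycle 2: W2.I0
cycle 3: W2.I1
cycle 4: W3.I0
cycle 5: W3.I1
cycle 6: W0.I1
cycle 7: W0.I2
cycle 8: W0.I3
cycle 9: W1.I1
cycle 10: W1.I2
cycle 11: W1.I3
cycle 12: W1.I4
cycle 13: W1.I5
cycle 14: W1.I6
cycle 15: W1.I7
cycle 16: W2.I2
cycle 17: W3.I2
cycle 18: W3.I3
cycle 19: idle
cycle 20: idle
cycle 21: idle
cycle 22: W2.I3
cycle 23: idle
cycle 24: idle
cycle 25: idle
cycle 26: idle
cycle 27: idle
cycle 28: W2.I4

Answer: 29 cycles, utilization 21/29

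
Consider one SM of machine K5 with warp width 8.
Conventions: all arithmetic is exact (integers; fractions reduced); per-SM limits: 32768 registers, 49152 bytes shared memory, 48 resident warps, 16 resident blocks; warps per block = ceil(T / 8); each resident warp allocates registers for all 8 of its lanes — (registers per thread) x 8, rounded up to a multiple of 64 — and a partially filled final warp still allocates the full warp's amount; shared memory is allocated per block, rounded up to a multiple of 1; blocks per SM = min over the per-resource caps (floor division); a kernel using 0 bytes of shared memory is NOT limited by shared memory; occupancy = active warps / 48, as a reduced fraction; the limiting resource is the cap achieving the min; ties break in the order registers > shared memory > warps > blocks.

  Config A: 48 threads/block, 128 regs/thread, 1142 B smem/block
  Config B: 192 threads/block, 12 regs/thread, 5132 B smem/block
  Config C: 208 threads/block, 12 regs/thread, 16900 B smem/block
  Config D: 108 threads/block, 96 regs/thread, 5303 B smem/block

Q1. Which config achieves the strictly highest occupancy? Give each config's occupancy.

occupancies: A 5/8, B 1, C 13/24, D 7/8

Answer: B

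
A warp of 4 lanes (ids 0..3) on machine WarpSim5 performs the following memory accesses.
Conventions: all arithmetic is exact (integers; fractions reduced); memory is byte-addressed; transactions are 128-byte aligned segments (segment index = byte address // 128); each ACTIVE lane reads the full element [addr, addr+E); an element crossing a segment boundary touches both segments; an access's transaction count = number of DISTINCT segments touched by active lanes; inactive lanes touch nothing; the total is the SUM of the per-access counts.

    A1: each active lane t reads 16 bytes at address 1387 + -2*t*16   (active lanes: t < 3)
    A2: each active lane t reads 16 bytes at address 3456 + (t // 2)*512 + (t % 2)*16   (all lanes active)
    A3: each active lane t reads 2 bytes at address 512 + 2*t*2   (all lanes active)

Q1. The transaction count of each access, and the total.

A1: 1 transaction
A2: 2 transactions
A3: 1 transaction

Answer: 1,2,1; total 4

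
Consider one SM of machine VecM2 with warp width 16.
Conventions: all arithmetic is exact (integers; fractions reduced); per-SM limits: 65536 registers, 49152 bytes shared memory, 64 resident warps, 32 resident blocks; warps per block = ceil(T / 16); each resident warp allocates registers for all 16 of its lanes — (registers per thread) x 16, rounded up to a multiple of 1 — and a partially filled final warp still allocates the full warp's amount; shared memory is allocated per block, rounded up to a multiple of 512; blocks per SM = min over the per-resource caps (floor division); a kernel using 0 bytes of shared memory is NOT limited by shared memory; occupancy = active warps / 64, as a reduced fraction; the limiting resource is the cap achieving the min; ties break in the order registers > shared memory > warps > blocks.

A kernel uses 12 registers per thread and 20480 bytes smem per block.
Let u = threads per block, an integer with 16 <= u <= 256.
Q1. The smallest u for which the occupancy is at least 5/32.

Answer: u = 65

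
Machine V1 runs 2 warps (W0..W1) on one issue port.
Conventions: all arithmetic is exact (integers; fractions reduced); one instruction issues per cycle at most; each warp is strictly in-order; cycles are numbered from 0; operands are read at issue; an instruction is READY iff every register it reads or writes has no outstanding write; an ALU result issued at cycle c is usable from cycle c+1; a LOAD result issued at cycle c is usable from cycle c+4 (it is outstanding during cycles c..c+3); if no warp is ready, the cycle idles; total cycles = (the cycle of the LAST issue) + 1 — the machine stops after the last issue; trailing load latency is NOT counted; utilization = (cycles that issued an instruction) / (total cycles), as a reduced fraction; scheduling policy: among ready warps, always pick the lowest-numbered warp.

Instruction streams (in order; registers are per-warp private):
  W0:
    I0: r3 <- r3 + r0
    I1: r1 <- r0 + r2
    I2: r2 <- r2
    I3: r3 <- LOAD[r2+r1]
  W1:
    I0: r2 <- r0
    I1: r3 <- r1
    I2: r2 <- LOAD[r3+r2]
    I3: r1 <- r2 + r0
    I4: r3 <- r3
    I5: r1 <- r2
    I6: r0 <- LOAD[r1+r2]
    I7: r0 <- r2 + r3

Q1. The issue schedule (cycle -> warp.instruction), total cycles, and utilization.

cycle 0: W0.I0
cycle 1: W0.I1
cycle 2: W0.I2
cycle 3: W0.I3
cycle 4: W1.I0
cycle 5: W1.I1
cycle 6: W1.I2
cycle 7: idle
cycle 8: idle
cycle 9: idle
cycle 10: W1.I3
cycle 11: W1.I4
cycle 12: W1.I5
cycle 13: W1.I6
cycle 14: idle
cycle 15: idle
cycle 16: idle
cycle 17: W1.I7

Answer: 18 cycles, utilization 2/3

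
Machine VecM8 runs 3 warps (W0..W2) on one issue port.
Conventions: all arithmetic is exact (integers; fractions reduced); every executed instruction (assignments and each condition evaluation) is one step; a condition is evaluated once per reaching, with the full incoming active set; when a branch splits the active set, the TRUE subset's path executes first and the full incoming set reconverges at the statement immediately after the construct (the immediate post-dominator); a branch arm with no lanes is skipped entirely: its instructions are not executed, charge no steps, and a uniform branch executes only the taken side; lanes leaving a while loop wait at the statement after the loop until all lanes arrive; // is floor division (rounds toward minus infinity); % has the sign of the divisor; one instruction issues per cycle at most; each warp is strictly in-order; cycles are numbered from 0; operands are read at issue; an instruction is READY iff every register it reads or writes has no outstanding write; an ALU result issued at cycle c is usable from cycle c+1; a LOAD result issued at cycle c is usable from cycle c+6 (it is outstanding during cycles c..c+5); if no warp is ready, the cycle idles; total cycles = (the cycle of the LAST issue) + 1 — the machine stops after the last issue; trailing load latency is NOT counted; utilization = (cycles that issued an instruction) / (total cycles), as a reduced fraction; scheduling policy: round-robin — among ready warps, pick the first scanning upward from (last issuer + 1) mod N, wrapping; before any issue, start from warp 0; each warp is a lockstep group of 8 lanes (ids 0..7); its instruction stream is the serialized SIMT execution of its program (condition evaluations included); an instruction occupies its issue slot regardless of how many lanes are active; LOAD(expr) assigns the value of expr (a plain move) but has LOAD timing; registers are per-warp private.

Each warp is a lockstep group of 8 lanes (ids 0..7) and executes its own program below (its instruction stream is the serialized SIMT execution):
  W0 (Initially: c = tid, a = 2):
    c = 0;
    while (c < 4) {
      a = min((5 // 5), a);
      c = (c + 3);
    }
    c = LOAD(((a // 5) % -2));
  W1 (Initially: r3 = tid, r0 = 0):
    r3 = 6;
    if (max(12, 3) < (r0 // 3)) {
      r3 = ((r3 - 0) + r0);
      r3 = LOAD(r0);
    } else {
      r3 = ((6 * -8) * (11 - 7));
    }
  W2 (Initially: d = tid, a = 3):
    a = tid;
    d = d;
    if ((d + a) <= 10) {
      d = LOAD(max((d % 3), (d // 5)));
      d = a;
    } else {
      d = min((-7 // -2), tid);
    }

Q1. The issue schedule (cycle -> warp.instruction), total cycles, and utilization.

cycle 0: W0.I0
cycle 1: W1.I0
cycle 2: W2.I0
cycle 3: W0.I1
cycle 4: W1.I1
cycle 5: W2.I1
cycle 6: W0.I2
cycle 7: W1.I2
cycle 8: W2.I2
cycle 9: W0.I3
cycle 10: W2.I3
cycle 11: W0.I4
cycle 12: W0.I5
cycle 13: W0.I6
cycle 14: W0.I7
cycle 15: W0.I8
cycle 16: W2.I4
cycle 17: W2.I5

Answer: 18 cycles, utilization 1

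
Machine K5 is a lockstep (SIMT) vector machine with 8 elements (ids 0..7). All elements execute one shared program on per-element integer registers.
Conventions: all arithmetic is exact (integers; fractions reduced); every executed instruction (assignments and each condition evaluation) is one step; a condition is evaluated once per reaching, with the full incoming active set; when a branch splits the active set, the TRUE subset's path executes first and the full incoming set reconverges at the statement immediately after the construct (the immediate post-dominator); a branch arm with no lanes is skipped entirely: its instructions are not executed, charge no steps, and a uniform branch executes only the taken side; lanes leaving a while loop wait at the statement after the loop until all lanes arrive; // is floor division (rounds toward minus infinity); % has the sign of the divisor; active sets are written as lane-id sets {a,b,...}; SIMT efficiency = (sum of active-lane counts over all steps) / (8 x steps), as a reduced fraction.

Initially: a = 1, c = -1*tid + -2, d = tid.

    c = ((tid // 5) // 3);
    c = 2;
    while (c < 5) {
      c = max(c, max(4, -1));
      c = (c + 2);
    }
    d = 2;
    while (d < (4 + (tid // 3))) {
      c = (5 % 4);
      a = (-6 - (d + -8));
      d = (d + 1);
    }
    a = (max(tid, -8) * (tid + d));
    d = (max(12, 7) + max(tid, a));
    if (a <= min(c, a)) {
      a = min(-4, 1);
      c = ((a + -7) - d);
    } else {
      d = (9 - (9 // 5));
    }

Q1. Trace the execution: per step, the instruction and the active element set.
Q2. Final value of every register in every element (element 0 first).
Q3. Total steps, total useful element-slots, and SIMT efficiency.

step 0: c <- ((tid // 5) // 3)       {0,1,2,3,4,5,6,7}
step 1: c <- 2                       {0,1,2,3,4,5,6,7}
step 2: eval (c < 5)                 {0,1,2,3,4,5,6,7}
step 3: c <- max(c, max(4, -1))      {0,1,2,3,4,5,6,7}
step 4: c <- (c + 2)                 {0,1,2,3,4,5,6,7}
step 5: eval (c < 5)                 {0,1,2,3,4,5,6,7}
step 6: d <- 2                       {0,1,2,3,4,5,6,7}
step 7: eval (d < (4 + (tid // 3)))  {0,1,2,3,4,5,6,7}
step 8: c <- (5 % 4)                 {0,1,2,3,4,5,6,7}
step 9: a <- (-6 - (d + -8))         {0,1,2,3,4,5,6,7}
step 10: d <- (d + 1)                 {0,1,2,3,4,5,6,7}
step 11: eval (d < (4 + (tid // 3)))  {0,1,2,3,4,5,6,7}
step 12: c <- (5 % 4)                 {0,1,2,3,4,5,6,7}
step 13: a <- (-6 - (d + -8))         {0,1,2,3,4,5,6,7}
step 14: d <- (d + 1)                 {0,1,2,3,4,5,6,7}
step 15: eval (d < (4 + (tid // 3)))  {0,1,2,3,4,5,6,7}
step 16: c <- (5 % 4)                 {3,4,5,6,7}
step 17: a <- (-6 - (d + -8))         {3,4,5,6,7}
step 18: d <- (d + 1)                 {3,4,5,6,7}
step 19: eval (d < (4 + (tid // 3)))  {3,4,5,6,7}
step 20: c <- (5 % 4)                 {6,7}
step 21: a <- (-6 - (d + -8))         {6,7}
step 22: d <- (d + 1)                 {6,7}
step 23: eval (d < (4 + (tid // 3)))  {6,7}
step 24: a <- (max(tid, -8) * (tid + d)) {0,1,2,3,4,5,6,7}
step 25: d <- (max(12, 7) + max(tid, a)) {0,1,2,3,4,5,6,7}
step 26: eval (a <= min(c, a))        {0,1,2,3,4,5,6,7}
step 27: a <- min(-4, 1)              {0}
step 28: c <- ((a + -7) - d)          {0}
step 29: d <- (9 - (9 // 5))          {1,2,3,4,5,6,7}

Answer: 30 steps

a: -4,5,12,24,36,50,72,91
c: -23,1,1,1,1,1,1,1
d: 12,8,8,8,8,8,8,8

steps = 30; useful = 189; efficiency = 189/240 = 63/80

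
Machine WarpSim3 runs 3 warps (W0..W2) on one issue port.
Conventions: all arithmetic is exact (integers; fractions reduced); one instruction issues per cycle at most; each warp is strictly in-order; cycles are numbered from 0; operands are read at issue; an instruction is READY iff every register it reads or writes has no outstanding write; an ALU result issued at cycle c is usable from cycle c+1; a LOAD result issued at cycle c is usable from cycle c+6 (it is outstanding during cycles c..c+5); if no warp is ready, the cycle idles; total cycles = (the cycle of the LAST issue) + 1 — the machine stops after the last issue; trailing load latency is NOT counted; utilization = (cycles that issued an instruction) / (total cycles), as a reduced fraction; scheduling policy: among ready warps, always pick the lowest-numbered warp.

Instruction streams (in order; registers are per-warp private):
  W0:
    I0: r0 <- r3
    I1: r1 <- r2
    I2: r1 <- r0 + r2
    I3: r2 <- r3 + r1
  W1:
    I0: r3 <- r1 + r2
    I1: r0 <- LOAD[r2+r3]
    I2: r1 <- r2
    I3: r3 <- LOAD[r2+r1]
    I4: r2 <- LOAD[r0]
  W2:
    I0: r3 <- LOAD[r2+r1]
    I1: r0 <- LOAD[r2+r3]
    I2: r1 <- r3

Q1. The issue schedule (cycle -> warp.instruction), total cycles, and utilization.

cycle 0: W0.I0
cycle 1: W0.I1
cycle 2: W0.I2
cycle 3: W0.I3
cycle 4: W1.I0
cycle 5: W1.I1
cycle 6: W1.I2
cycle 7: W1.I3
cycle 8: W2.I0
cycle 9: idle
cycle 10: idle
cycle 11: W1.I4
cycle 12: idle
cycle 13: idle
cycle 14: W2.I1
cycle 15: W2.I2

Answer: 16 cycles, utilization 3/4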